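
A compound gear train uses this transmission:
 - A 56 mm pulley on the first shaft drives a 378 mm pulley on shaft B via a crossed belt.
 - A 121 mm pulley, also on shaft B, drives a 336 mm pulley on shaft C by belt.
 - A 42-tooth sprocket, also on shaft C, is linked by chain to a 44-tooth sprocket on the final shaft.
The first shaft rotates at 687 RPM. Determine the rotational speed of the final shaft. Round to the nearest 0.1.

the first shaft → shaft B (belt, 378/56): 687 ÷ 6.75 = 101.78 RPM
shaft B → shaft C (belt, 336/121): 101.78 ÷ 2.7769 = 36.652 RPM
shaft C → the final shaft (chain, 44/42): 36.652 ÷ 1.0476 = 34.986 RPM

35.0 RPM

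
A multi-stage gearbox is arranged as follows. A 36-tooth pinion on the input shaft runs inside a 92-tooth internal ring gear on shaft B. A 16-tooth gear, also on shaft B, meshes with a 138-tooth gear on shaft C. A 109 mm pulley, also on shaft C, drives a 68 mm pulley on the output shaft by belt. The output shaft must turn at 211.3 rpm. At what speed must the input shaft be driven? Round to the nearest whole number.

Overall ratio R = 2.5556 × 8.625 × 0.62385 = 13.751.
Required input speed = output speed × R = 211.3 × 13.751 = 2905.5 rpm.

2906 rpm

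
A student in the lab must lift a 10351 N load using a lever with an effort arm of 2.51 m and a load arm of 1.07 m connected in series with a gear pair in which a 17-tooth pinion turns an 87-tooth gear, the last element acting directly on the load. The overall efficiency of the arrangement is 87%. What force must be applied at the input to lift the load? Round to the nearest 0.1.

991.1 N

Lever MA = effort arm / load arm = 2.51/1.07 = 2.3458.
Gear pair MA = 87/17 = 5.1176.
Combined ideal MA = 2.3458 × 5.1176 = 12.005.
Actual MA = 12.005 × 0.87 = 10.444.
Effort = load / actual MA = 10351 / 10.444 = 991.07 N.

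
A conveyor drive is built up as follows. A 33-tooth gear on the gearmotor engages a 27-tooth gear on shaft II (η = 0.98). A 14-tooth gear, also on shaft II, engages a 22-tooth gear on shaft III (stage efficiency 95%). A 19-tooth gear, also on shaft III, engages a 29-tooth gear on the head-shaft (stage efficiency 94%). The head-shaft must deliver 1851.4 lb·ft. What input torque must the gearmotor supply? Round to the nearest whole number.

Overall ratio R = 0.81818 × 1.5714 × 1.5263 = 1.9624; overall efficiency η = 0.98 × 0.95 × 0.94 = 0.8751.
Input torque = output torque / (R × η) = 1851.4 / (1.9624 × 0.8751) = 1078 lb·ft.

1078 lb·ft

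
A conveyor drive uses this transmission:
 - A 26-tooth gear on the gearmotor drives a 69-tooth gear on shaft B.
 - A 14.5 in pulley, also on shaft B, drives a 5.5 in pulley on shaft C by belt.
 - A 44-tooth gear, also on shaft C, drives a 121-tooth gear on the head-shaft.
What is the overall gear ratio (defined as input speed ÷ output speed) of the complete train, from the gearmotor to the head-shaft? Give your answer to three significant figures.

Each stage contributes driven/driver: gear mesh 69/26 = 2.6538, belt 5.5/14.5 = 0.37931, gear mesh 121/44 = 2.75.
Overall: 2.6538 × 0.37931 × 2.75 = 2.7682.

2.77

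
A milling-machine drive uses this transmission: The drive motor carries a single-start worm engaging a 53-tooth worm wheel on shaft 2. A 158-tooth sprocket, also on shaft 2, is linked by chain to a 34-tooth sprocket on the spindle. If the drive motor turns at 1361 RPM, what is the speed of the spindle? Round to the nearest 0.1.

Worm: ratio = 53/1 = 53, so shaft 2 turns at 1361 / 53 = 25.679 RPM.
Chain: ratio = 34/158 = 0.21519, so the spindle turns at 25.679 / 0.21519 = 119.33 RPM.

119.3 RPM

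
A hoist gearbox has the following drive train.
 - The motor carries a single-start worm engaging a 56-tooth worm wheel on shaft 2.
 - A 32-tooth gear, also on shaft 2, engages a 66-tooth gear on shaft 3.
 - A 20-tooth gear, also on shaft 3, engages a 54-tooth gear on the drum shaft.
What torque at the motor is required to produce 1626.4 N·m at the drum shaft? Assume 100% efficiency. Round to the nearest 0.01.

Overall ratio R = 56 × 2.0625 × 2.7 = 311.85.
Input torque = output torque / R = 1626.4 / 311.85 = 5.2153 N·m.

5.22 N·m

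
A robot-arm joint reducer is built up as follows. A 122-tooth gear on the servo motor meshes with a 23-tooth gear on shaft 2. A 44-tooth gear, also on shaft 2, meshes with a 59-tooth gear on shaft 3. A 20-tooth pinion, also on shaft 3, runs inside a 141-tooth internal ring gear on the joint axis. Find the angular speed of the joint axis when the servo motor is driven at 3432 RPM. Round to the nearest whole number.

gear mesh 23/122 = 0.18852 → 3432/0.18852 = 18205 RPM
gear mesh 59/44 = 1.3409 → 18205/1.3409 = 13576 RPM
internal gear 141/20 = 7.05 → 13576/7.05 = 1925.7 RPM

1926 RPM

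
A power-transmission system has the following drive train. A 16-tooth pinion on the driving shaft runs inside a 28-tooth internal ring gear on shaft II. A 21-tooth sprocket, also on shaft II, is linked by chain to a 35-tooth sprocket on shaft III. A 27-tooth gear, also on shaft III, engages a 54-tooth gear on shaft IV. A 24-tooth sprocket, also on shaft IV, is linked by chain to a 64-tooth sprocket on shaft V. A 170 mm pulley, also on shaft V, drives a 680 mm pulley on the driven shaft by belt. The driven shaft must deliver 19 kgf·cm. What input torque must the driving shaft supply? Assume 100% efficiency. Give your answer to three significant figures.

0.305 kgf·cm

Overall ratio R = 1.75 × 1.6667 × 2 × 2.6667 × 4 = 62.222.
Input torque = output torque / R = 19 / 62.222 = 0.30536 kgf·cm.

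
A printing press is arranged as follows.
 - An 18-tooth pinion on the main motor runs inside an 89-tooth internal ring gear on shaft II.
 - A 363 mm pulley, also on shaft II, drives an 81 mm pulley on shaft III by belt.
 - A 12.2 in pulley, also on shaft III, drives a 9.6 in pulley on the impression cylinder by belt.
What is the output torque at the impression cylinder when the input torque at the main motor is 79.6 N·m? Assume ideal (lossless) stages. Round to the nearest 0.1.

69.1 N·m

After the internal gear (89/18): 79.6 × 4.9444 = 393.58 N·m
After the belt (81/363): 393.58 × 0.22314 = 87.823 N·m
After the belt (9.6/12.2): 87.823 × 0.78689 = 69.107 N·m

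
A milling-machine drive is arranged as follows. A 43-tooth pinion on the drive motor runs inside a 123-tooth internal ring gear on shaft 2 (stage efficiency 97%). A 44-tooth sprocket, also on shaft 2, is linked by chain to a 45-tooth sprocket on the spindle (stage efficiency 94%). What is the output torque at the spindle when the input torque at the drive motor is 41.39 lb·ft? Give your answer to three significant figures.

internal gear 123/43 = 2.8605 → τ = 41.39·2.8605·0.97 = 114.84 lb·ft
chain 45/44 = 1.0227 → τ = 114.84·1.0227·0.94 = 110.41 lb·ft

110 lb·ft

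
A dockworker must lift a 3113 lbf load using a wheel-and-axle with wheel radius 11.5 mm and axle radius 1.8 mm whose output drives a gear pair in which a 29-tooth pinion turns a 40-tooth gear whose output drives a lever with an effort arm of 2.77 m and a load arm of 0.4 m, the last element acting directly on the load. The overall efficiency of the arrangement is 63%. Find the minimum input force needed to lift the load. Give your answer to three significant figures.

Wheel-and-axle MA = R/r = 11.5/1.8 = 6.3889.
Gear pair MA = 40/29 = 1.3793.
Lever MA = effort arm / load arm = 2.77/0.4 = 6.925.
Combined ideal MA = 6.3889 × 1.3793 × 6.925 = 61.025.
Actual MA = 61.025 × 0.63 = 38.446.
Effort = load / actual MA = 3113 / 38.446 = 80.971 lbf.

81.0 lbf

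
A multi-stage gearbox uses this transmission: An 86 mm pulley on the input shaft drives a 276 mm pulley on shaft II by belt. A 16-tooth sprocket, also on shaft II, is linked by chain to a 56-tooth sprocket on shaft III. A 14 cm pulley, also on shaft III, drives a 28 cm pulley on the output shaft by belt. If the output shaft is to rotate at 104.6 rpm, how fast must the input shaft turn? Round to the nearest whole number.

Overall ratio R = 3.2093 × 3.5 × 2 = 22.465.
Required input speed = output speed × R = 104.6 × 22.465 = 2349.9 rpm.

2350 rpm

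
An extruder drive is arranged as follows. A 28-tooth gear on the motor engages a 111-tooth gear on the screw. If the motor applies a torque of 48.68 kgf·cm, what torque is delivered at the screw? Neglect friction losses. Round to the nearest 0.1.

193.0 kgf·cm

gear mesh 111/28 = 3.9643 → τ = 48.68·3.9643 = 192.98 kgf·cm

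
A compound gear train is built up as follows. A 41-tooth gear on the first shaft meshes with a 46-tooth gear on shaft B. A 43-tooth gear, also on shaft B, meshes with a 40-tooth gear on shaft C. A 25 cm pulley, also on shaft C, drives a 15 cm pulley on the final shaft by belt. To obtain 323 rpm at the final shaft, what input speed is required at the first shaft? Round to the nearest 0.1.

Overall ratio R = 1.122 × 0.93023 × 0.6 = 0.62621.
Required input speed = output speed × R = 323 × 0.62621 = 202.26 rpm.

202.3 rpm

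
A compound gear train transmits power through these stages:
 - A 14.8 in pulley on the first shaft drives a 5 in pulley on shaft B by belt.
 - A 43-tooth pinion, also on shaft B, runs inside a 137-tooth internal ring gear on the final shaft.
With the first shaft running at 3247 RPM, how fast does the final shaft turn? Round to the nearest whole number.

the first shaft → shaft B (belt, 5/14.8): 3247 ÷ 0.33784 = 9611.1 RPM
shaft B → the final shaft (internal gear, 137/43): 9611.1 ÷ 3.186 = 3016.6 RPM

3017 RPM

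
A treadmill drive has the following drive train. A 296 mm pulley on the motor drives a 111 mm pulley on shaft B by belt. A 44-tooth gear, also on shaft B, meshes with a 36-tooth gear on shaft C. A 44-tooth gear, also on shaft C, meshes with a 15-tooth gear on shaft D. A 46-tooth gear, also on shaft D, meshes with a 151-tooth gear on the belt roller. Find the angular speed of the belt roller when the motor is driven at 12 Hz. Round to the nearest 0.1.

Belt: ratio = 111/296 = 0.375, so shaft B turns at 12 / 0.375 = 32 Hz.
Gear mesh: ratio = 36/44 = 0.81818, so shaft C turns at 32 / 0.81818 = 39.111 Hz.
Gear mesh: ratio = 15/44 = 0.34091, so shaft D turns at 39.111 / 0.34091 = 114.73 Hz.
Gear mesh: ratio = 151/46 = 3.2826, so the belt roller turns at 114.73 / 3.2826 = 34.95 Hz.

34.9 Hz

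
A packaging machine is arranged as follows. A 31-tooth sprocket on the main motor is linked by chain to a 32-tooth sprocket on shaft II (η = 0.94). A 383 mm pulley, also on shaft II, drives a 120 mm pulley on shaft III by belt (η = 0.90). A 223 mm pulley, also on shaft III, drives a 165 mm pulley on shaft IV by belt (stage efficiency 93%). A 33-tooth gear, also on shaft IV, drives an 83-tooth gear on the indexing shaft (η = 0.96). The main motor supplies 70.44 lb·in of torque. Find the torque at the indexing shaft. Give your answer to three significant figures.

32.0 lb·in

After the chain (32/31): 70.44 × 1.0323 × 0.94 = 68.35 lb·in
After the belt (120/383): 68.35 × 0.31332 × 0.90 = 19.273 lb·in
After the belt (165/223): 19.273 × 0.73991 × 0.93 = 13.262 lb·in
After the gear mesh (83/33): 13.262 × 2.5152 × 0.96 = 32.023 lb·in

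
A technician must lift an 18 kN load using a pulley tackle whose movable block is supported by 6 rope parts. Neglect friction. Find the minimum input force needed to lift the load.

3 kN

Block-and-tackle MA = number of supporting rope parts = 6.
Effort = load / MA = 18 / 6 = 3 kN.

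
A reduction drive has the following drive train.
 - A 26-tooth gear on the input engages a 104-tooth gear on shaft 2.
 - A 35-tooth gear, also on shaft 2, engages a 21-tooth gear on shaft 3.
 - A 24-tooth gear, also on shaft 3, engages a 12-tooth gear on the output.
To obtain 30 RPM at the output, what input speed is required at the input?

Overall ratio R = 4 × 0.6 × 0.5 = 1.2.
Required input speed = output speed × R = 30 × 1.2 = 36 RPM.

36 RPM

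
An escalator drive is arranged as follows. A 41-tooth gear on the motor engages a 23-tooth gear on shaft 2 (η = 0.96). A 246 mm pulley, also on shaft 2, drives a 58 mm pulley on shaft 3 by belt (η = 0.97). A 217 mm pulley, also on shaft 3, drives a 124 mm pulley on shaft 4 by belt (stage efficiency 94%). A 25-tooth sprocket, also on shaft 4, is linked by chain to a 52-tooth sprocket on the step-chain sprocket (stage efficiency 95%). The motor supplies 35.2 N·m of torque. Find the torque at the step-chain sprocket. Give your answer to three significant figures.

4.60 N·m

gear mesh 23/41 = 0.56098 → τ = 35.2·0.56098·0.96 = 18.956 N·m
belt 58/246 = 0.23577 → τ = 18.956·0.23577·0.97 = 4.3353 N·m
belt 124/217 = 0.57143 → τ = 4.3353·0.57143·0.94 = 2.3287 N·m
chain 52/25 = 2.08 → τ = 2.3287·2.08·0.95 = 4.6015 N·m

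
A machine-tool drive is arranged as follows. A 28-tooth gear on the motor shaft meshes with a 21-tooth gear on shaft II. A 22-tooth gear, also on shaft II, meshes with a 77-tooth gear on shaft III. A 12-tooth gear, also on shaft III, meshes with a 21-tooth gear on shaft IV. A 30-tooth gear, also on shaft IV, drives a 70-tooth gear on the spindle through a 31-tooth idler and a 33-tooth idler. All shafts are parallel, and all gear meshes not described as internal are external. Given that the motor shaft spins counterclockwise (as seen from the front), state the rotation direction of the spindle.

the motor shaft → shaft II: external mesh, 1 reversal → CW.
shaft II → shaft III: external mesh, 1 reversal → CCW.
shaft III → shaft IV: external mesh, 1 reversal → CW.
shaft IV → the spindle: driver → idler → idler → driven is 3 external meshes, 3 reversals → CCW.
6 reversals in total — an even number — so the spindle turns the same way as the motor shaft.

counterclockwise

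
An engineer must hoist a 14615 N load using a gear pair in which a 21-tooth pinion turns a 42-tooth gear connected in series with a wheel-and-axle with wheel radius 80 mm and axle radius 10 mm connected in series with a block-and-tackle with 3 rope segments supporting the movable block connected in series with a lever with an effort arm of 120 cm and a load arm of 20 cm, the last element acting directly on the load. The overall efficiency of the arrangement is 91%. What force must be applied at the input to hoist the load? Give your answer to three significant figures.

55.8 N

Gear pair MA = 42/21 = 2.
Wheel-and-axle MA = R/r = 80/10 = 8.
Block-and-tackle MA = number of supporting rope parts = 3.
Lever MA = effort arm / load arm = 120/20 = 6.
Combined ideal MA = 2 × 8 × 3 × 6 = 288.
Actual MA = 288 × 0.91 = 262.08.
Effort = load / actual MA = 14615 / 262.08 = 55.765 N.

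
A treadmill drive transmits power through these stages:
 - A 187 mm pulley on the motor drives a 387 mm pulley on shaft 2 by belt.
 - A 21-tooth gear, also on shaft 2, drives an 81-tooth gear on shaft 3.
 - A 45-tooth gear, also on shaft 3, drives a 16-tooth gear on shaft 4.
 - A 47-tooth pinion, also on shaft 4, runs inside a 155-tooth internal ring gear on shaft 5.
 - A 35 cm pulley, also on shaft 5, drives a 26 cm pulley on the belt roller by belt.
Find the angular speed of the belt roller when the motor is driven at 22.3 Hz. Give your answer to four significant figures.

the motor → shaft 2 (belt, 387/187): 22.3 ÷ 2.0695 = 10.775 Hz
shaft 2 → shaft 3 (gear mesh, 81/21): 10.775 ÷ 3.8571 = 2.7936 Hz
shaft 3 → shaft 4 (gear mesh, 16/45): 2.7936 ÷ 0.35556 = 7.8571 Hz
shaft 4 → shaft 5 (internal gear, 155/47): 7.8571 ÷ 3.2979 = 2.3825 Hz
shaft 5 → the belt roller (belt, 26/35): 2.3825 ÷ 0.74286 = 3.2072 Hz

3.207 Hz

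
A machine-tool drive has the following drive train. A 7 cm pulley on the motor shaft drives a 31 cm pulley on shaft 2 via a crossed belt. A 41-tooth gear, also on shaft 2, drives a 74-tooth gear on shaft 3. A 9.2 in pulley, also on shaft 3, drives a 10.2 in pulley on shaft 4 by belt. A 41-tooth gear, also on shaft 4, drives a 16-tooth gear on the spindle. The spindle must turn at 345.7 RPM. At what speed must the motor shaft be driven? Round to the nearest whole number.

Overall ratio R = 4.4286 × 1.8049 × 1.1087 × 0.39024 = 3.4583.
Required input speed = output speed × R = 345.7 × 3.4583 = 1195.5 RPM.

1196 RPM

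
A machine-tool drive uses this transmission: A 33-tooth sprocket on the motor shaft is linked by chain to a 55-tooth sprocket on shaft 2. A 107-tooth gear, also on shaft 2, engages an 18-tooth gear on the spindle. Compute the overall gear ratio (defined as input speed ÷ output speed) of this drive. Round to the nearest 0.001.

Each stage contributes driven/driver: chain 55/33 = 1.6667, gear mesh 18/107 = 0.16822.
Overall: 1.6667 × 0.16822 = 0.28037.

0.280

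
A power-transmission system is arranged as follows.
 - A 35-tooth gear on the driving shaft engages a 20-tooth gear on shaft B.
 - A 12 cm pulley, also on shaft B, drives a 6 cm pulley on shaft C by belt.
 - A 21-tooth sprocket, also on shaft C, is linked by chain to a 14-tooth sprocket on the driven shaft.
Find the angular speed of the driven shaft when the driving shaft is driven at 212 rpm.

1113 rpm

gear mesh 20/35 = 0.57143 → 212/0.57143 = 371 rpm
belt 6/12 = 0.5 → 371/0.5 = 742 rpm
chain 14/21 = 0.66667 → 742/0.66667 = 1113 rpm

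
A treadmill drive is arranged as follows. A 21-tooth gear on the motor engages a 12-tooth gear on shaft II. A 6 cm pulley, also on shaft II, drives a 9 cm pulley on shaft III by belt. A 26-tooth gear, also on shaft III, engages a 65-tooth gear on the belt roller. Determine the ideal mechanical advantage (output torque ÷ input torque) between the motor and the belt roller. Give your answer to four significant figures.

Each stage contributes driven/driver: gear mesh 12/21 = 0.57143, belt 9/6 = 1.5, gear mesh 65/26 = 2.5.
Overall: 0.57143 × 1.5 × 2.5 = 2.1429.

2.143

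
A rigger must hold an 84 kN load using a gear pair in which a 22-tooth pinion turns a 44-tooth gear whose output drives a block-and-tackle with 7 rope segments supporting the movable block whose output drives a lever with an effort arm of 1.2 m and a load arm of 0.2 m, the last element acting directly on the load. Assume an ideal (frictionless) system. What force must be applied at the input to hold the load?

Gear pair MA = 44/22 = 2.
Block-and-tackle MA = number of supporting rope parts = 7.
Lever MA = effort arm / load arm = 1.2/0.2 = 6.
Combined ideal MA = 2 × 7 × 6 = 84.
Effort = load / MA = 84 / 84 = 1 kN.

1 kN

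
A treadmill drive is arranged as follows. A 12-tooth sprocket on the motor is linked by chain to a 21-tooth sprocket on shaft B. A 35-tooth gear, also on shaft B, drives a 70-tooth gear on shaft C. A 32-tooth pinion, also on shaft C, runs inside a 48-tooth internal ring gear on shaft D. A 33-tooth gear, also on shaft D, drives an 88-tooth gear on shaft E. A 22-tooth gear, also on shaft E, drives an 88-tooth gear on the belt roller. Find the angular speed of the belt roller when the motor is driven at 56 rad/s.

Chain: ratio = 21/12 = 1.75, so shaft B turns at 56 / 1.75 = 32 rad/s.
Gear mesh: ratio = 70/35 = 2, so shaft C turns at 32 / 2 = 16 rad/s.
Internal gear: ratio = 48/32 = 1.5, so shaft D turns at 16 / 1.5 = 10.667 rad/s.
Gear mesh: ratio = 88/33 = 2.6667, so shaft E turns at 10.667 / 2.6667 = 4 rad/s.
Gear mesh: ratio = 88/22 = 4, so the belt roller turns at 4 / 4 = 1 rad/s.

1 rad/s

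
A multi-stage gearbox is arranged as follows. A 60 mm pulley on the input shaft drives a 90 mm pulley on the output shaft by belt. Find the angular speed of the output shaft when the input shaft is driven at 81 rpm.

belt 90/60 = 1.5 → 81/1.5 = 54 rpm

54 rpm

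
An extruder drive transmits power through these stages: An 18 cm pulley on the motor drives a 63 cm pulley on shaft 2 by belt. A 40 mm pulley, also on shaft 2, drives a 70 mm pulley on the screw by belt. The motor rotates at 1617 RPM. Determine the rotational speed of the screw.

264 RPM

belt 63/18 = 3.5 → 1617/3.5 = 462 RPM
belt 70/40 = 1.75 → 462/1.75 = 264 RPM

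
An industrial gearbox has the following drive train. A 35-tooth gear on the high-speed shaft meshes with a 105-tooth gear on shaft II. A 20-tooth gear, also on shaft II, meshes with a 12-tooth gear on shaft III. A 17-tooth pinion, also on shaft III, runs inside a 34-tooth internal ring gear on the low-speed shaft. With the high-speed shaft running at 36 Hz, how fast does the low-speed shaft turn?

gear mesh 105/35 = 3 → 36/3 = 12 Hz
gear mesh 12/20 = 0.6 → 12/0.6 = 20 Hz
internal gear 34/17 = 2 → 20/2 = 10 Hz

10 Hz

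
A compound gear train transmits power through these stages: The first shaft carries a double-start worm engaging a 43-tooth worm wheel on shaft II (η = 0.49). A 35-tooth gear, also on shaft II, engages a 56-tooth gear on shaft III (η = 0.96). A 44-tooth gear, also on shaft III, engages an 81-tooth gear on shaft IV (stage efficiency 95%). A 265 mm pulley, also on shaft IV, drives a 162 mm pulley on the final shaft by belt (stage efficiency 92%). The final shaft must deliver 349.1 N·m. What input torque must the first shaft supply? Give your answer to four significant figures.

Overall ratio R = 21.5 × 1.6 × 1.8409 × 0.61132 = 38.713; overall efficiency η = 0.49 × 0.96 × 0.95 × 0.92 = 0.4111.
Input torque = output torque / (R × η) = 349.1 / (38.713 × 0.4111) = 21.934 N·m.

21.93 N·m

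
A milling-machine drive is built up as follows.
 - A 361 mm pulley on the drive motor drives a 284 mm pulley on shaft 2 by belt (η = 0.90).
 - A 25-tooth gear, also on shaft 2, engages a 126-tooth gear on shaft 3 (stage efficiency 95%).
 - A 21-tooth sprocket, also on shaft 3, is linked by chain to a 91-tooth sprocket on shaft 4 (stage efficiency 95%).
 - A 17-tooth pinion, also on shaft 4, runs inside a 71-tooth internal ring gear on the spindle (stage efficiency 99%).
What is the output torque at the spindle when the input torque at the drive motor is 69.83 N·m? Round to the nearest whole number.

4029 N·m

Belt: ratio = 284/361 = 0.7867; torque at shaft 2 = 69.83 × 0.7867 × 0.90 = 49.442 N·m.
Gear mesh: ratio = 126/25 = 5.04; torque at shaft 3 = 49.442 × 5.04 × 0.95 = 236.73 N·m.
Chain: ratio = 91/21 = 4.3333; torque at shaft 4 = 236.73 × 4.3333 × 0.95 = 974.53 N·m.
Internal gear: ratio = 71/17 = 4.1765; torque at the spindle = 974.53 × 4.1765 × 0.99 = 4029.4 N·m.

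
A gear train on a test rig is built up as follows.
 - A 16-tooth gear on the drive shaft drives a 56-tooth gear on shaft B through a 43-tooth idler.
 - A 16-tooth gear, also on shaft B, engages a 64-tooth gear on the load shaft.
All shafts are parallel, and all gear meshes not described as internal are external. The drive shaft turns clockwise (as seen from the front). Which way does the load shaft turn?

the drive shaft → shaft B: driver → idler → driven is 2 external meshes, 2 reversals → CW.
shaft B → the load shaft: external mesh, 1 reversal → CCW.
3 reversals in total — an odd number — so the load shaft turns opposite to the drive shaft.

anticlockwise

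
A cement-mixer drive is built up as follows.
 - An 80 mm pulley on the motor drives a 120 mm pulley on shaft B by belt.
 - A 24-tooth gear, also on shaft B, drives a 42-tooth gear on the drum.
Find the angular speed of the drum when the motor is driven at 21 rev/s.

belt 120/80 = 1.5 → 21/1.5 = 14 rev/s
gear mesh 42/24 = 1.75 → 14/1.75 = 8 rev/s

8 rev/s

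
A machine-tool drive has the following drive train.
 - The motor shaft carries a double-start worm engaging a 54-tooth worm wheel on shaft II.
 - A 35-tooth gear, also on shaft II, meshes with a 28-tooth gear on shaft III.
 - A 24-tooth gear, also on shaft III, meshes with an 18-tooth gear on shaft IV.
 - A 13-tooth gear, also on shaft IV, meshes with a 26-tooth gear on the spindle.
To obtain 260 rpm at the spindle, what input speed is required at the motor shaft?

8424 rpm

Overall ratio R = 27 × 0.8 × 0.75 × 2 = 32.4.
Required input speed = output speed × R = 260 × 32.4 = 8424 rpm.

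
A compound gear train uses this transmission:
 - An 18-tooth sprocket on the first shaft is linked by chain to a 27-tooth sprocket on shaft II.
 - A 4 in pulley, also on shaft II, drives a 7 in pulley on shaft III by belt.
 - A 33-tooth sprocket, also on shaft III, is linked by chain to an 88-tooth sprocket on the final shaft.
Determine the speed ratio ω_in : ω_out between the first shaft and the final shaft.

Each stage contributes driven/driver: chain 27/18 = 1.5, belt 7/4 = 1.75, chain 88/33 = 2.6667.
Overall: 1.5 × 1.75 × 2.6667 = 7.

7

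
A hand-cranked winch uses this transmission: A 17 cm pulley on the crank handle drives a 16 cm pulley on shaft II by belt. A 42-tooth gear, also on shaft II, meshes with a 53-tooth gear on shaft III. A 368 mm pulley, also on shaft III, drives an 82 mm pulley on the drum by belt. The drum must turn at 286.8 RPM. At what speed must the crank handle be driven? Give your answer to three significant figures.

75.9 RPM

Overall ratio R = 0.94118 × 1.2619 × 0.22283 = 0.26464.
Required input speed = output speed × R = 286.8 × 0.26464 = 75.9 RPM.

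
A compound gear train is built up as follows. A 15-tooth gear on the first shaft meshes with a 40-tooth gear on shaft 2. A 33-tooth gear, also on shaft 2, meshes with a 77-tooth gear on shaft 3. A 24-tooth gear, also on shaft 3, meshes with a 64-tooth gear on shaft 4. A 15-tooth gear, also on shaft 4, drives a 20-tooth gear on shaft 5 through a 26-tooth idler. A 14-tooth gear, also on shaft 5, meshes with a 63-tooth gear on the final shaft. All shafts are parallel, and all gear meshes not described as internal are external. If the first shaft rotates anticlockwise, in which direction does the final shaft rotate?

anticlockwise

the first shaft → shaft 2: external mesh, 1 reversal → CW.
shaft 2 → shaft 3: external mesh, 1 reversal → CCW.
shaft 3 → shaft 4: external mesh, 1 reversal → CW.
shaft 4 → shaft 5: driver → idler → driven is 2 external meshes, 2 reversals → CW.
shaft 5 → the final shaft: external mesh, 1 reversal → CCW.
6 reversals in total — an even number — so the final shaft turns the same way as the first shaft.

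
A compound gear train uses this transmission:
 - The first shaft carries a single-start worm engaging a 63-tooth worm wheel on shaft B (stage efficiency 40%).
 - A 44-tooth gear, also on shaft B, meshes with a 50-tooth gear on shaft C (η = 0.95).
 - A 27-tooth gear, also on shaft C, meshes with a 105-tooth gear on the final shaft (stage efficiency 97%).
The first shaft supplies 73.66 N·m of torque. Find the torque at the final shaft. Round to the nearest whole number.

7559 N·m

After the worm (63/1): 73.66 × 63 × 0.40 = 1856.2 N·m
After the gear mesh (50/44): 1856.2 × 1.1364 × 0.95 = 2003.9 N·m
After the gear mesh (105/27): 2003.9 × 3.8889 × 0.97 = 7559.1 N·m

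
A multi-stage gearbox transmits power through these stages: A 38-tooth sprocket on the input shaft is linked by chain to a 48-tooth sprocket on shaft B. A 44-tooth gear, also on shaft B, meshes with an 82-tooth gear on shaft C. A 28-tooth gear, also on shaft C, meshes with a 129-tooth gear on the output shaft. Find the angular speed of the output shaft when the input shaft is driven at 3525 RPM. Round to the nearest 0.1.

325.0 RPM

the input shaft → shaft B (chain, 48/38): 3525 ÷ 1.2632 = 2790.6 RPM
shaft B → shaft C (gear mesh, 82/44): 2790.6 ÷ 1.8636 = 1497.4 RPM
shaft C → the output shaft (gear mesh, 129/28): 1497.4 ÷ 4.6071 = 325.02 RPM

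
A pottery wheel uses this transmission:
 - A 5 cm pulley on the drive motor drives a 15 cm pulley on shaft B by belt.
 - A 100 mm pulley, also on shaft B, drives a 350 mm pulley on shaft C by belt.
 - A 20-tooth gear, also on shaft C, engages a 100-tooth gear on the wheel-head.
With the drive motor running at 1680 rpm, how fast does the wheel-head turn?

Belt: ratio = 15/5 = 3, so shaft B turns at 1680 / 3 = 560 rpm.
Belt: ratio = 350/100 = 3.5, so shaft C turns at 560 / 3.5 = 160 rpm.
Gear mesh: ratio = 100/20 = 5, so the wheel-head turns at 160 / 5 = 32 rpm.

32 rpm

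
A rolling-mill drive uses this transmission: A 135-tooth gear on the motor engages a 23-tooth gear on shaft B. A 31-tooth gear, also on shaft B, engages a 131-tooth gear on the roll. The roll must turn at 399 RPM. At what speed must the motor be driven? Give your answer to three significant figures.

287 RPM

Overall ratio R = 0.17037 × 4.2258 = 0.71995.
Required input speed = output speed × R = 399 × 0.71995 = 287.26 RPM.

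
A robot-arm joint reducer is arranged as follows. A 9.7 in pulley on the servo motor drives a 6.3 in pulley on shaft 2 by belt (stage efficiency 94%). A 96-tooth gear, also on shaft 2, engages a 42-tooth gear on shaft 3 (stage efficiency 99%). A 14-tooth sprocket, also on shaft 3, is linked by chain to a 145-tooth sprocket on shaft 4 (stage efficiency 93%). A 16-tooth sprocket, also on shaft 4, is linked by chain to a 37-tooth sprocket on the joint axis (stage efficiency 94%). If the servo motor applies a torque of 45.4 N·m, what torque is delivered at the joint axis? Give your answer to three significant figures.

251 N·m

Belt: ratio = 6.3/9.7 = 0.64948; torque at shaft 2 = 45.4 × 0.64948 × 0.94 = 27.717 N·m.
Gear mesh: ratio = 42/96 = 0.4375; torque at shaft 3 = 27.717 × 0.4375 × 0.99 = 12.005 N·m.
Chain: ratio = 145/14 = 10.357; torque at shaft 4 = 12.005 × 10.357 × 0.93 = 115.63 N·m.
Chain: ratio = 37/16 = 2.3125; torque at the joint axis = 115.63 × 2.3125 × 0.94 = 251.36 N·m.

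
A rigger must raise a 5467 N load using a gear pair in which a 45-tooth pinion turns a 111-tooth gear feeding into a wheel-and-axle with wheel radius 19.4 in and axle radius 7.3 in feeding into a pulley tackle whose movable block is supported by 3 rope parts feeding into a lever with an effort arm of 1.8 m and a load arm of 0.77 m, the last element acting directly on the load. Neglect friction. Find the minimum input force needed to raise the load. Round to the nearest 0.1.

118.9 N

Gear pair MA = 111/45 = 2.4667.
Wheel-and-axle MA = R/r = 19.4/7.3 = 2.6575.
Block-and-tackle MA = number of supporting rope parts = 3.
Lever MA = effort arm / load arm = 1.8/0.77 = 2.3377.
Combined ideal MA = 2.4667 × 2.6575 × 3 × 2.3377 = 45.972.
Effort = load / MA = 5467 / 45.972 = 118.92 N.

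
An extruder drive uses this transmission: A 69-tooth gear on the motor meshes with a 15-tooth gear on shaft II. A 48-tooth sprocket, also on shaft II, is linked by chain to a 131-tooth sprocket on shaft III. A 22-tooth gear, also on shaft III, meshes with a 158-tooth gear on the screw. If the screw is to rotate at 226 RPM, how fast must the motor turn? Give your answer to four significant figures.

Overall ratio R = 0.21739 × 2.7292 × 7.1818 = 4.261.
Required input speed = output speed × R = 226 × 4.261 = 962.98 RPM.

963.0 RPM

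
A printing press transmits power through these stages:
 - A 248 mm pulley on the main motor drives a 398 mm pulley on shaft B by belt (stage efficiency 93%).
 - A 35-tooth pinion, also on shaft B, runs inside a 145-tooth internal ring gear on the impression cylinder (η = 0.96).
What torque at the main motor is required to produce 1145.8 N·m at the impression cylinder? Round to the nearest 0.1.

Overall ratio R = 1.6048 × 4.1429 = 6.6486; overall efficiency η = 0.93 × 0.96 = 0.8928.
Input torque = output torque / (R × η) = 1145.8 / (6.6486 × 0.8928) = 193.03 N·m.

193.0 N·m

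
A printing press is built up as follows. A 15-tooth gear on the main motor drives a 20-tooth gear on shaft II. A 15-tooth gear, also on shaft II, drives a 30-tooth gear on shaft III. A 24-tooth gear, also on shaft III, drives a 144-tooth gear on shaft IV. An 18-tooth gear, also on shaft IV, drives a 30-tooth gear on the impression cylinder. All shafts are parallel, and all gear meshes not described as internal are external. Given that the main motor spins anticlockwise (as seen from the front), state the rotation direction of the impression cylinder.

anticlockwise

the main motor → shaft II: external mesh, 1 reversal → CW.
shaft II → shaft III: external mesh, 1 reversal → CCW.
shaft III → shaft IV: external mesh, 1 reversal → CW.
shaft IV → the impression cylinder: external mesh, 1 reversal → CCW.
4 reversals in total — an even number — so the impression cylinder turns the same way as the main motor.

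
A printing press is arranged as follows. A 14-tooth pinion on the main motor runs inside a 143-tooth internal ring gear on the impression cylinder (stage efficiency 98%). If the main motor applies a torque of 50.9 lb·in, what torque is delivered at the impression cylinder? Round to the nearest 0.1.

509.5 lb·in

Internal gear: ratio = 143/14 = 10.214; torque at the impression cylinder = 50.9 × 10.214 × 0.98 = 509.51 lb·in.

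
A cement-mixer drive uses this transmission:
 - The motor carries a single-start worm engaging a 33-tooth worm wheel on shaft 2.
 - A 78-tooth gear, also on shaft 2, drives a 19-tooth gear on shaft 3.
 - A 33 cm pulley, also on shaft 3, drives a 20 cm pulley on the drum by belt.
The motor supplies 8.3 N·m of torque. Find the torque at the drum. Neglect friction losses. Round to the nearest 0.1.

40.4 N·m

Worm: ratio = 33/1 = 33; torque at shaft 2 = 8.3 × 33 = 273.9 N·m.
Gear mesh: ratio = 19/78 = 0.24359; torque at shaft 3 = 273.9 × 0.24359 = 66.719 N·m.
Belt: ratio = 20/33 = 0.60606; torque at the drum = 66.719 × 0.60606 = 40.436 N·m.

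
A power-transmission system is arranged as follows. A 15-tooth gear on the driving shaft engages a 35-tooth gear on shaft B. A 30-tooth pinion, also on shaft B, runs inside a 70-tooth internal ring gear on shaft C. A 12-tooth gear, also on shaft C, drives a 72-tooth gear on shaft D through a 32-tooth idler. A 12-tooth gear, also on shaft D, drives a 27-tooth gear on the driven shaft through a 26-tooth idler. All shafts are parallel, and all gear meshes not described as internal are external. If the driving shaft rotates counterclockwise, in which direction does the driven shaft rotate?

clockwise

the driving shaft → shaft B: external mesh, 1 reversal → CW.
shaft B → shaft C: internal mesh, same direction → CW.
shaft C → shaft D: driver → idler → driven is 2 external meshes, 2 reversals → CW.
shaft D → the driven shaft: driver → idler → driven is 2 external meshes, 2 reversals → CW.
5 reversals in total — an odd number — so the driven shaft turns opposite to the driving shaft.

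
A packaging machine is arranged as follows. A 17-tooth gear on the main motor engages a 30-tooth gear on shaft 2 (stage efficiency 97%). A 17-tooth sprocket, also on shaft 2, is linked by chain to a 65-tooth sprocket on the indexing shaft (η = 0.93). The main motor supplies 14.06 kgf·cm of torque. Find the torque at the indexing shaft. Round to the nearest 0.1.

85.6 kgf·cm

gear mesh 30/17 = 1.7647 → τ = 14.06·1.7647·0.97 = 24.067 kgf·cm
chain 65/17 = 3.8235 → τ = 24.067·3.8235·0.93 = 85.581 kgf·cm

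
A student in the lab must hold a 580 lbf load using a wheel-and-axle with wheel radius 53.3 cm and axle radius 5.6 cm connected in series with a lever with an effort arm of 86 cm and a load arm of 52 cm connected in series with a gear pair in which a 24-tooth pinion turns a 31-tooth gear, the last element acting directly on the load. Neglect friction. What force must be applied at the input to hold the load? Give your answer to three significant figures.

Wheel-and-axle MA = R/r = 53.3/5.6 = 9.5179.
Lever MA = effort arm / load arm = 86/52 = 1.6538.
Gear pair MA = 31/24 = 1.2917.
Combined ideal MA = 9.5179 × 1.6538 × 1.2917 = 20.332.
Effort = load / MA = 580 / 20.332 = 28.526 lbf.

28.5 lbf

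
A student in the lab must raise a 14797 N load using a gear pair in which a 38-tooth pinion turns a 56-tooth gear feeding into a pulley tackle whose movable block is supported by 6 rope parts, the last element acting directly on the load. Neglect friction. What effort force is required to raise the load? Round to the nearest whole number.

1673 N

Gear pair MA = 56/38 = 1.4737.
Block-and-tackle MA = number of supporting rope parts = 6.
Combined ideal MA = 1.4737 × 6 = 8.8421.
Effort = load / MA = 14797 / 8.8421 = 1673.5 N.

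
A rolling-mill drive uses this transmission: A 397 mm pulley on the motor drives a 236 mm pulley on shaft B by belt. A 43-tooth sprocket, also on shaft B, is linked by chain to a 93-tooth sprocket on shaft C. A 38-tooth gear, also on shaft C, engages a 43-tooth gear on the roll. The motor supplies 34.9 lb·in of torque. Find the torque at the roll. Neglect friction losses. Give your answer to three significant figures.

50.8 lb·in

Belt: ratio = 236/397 = 0.59446; torque at shaft B = 34.9 × 0.59446 = 20.747 lb·in.
Chain: ratio = 93/43 = 2.1628; torque at shaft C = 20.747 × 2.1628 = 44.871 lb·in.
Gear mesh: ratio = 43/38 = 1.1316; torque at the roll = 44.871 × 1.1316 = 50.775 lb·in.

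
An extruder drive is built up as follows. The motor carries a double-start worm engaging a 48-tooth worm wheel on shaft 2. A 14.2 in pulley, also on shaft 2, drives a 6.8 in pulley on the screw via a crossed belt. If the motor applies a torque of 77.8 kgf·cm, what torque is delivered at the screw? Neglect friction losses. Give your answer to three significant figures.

894 kgf·cm

After the worm (48/2): 77.8 × 24 = 1867.2 kgf·cm
After the belt (6.8/14.2): 1867.2 × 0.47887 = 894.15 kgf·cm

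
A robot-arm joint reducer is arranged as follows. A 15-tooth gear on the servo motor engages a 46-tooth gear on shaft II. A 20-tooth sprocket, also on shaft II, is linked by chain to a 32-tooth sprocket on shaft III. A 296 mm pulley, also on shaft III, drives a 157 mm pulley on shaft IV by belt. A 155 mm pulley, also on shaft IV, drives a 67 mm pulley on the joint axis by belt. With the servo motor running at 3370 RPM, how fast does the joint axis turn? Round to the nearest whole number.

the servo motor → shaft II (gear mesh, 46/15): 3370 ÷ 3.0667 = 1098.9 RPM
shaft II → shaft III (chain, 32/20): 1098.9 ÷ 1.6 = 686.82 RPM
shaft III → shaft IV (belt, 157/296): 686.82 ÷ 0.53041 = 1294.9 RPM
shaft IV → the joint axis (belt, 67/155): 1294.9 ÷ 0.43226 = 2995.7 RPM

2996 RPM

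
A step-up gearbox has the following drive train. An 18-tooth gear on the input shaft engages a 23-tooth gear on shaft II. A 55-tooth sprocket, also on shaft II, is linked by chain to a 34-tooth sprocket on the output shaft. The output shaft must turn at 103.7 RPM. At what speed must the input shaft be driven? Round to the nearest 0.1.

81.9 RPM

Overall ratio R = 1.2778 × 0.61818 = 0.7899.
Required input speed = output speed × R = 103.7 × 0.7899 = 81.913 RPM.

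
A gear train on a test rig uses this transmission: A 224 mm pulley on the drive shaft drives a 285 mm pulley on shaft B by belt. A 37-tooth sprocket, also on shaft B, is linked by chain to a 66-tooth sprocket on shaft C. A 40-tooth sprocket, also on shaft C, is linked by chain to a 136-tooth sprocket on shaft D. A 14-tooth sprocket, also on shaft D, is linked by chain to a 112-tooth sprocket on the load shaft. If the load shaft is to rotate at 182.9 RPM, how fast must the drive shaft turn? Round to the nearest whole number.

Overall ratio R = 1.2723 × 1.7838 × 3.4 × 8 = 61.732.
Required input speed = output speed × R = 182.9 × 61.732 = 11291 RPM.

11291 RPM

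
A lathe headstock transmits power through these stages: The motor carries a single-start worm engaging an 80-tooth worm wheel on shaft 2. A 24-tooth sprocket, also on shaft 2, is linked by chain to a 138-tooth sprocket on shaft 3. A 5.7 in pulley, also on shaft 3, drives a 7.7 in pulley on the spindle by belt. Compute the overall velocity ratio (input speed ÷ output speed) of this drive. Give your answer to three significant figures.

621

Each stage contributes driven/driver: worm 80/1 = 80, chain 138/24 = 5.75, belt 7.7/5.7 = 1.3509.
Overall: 80 × 5.75 × 1.3509 = 621.4.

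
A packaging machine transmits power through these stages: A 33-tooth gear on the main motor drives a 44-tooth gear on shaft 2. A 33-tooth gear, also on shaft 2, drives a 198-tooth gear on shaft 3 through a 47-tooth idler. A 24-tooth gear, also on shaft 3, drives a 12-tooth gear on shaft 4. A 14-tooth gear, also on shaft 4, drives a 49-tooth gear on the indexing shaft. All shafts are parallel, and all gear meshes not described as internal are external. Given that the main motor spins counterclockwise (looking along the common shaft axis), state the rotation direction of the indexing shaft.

clockwise

the main motor → shaft 2: external mesh, 1 reversal → CW.
shaft 2 → shaft 3: driver → idler → driven is 2 external meshes, 2 reversals → CW.
shaft 3 → shaft 4: external mesh, 1 reversal → CCW.
shaft 4 → the indexing shaft: external mesh, 1 reversal → CW.
5 reversals in total — an odd number — so the indexing shaft turns opposite to the main motor.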